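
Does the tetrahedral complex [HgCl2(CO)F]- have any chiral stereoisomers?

no

In a tetrahedral complex all four positions are equivalent and every pair of ligands is adjacent — there is no cis/trans distinction.
Only one geometric arrangement is possible.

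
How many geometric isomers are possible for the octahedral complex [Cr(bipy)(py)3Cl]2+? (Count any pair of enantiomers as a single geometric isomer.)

The six octahedral sites form three mutually perpendicular trans pairs.
Each bipy is bidentate and must span two cis positions.
Systematic placement gives 2 geometric isomers: py mer; py fac.

2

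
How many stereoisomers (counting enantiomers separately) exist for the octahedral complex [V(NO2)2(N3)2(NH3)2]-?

An octahedron has six vertices in three trans pairs; every non-trans pair is cis.
There are 5 geometric isomers: NO2 trans, N3 trans, NH3 trans; NO2 cis, N3 trans, NH3 cis; NO2 trans, N3 cis, NH3 cis; NO2 cis, N3 cis, NH3 cis (chiral); NO2 cis, N3 cis, NH3 trans.
One of these lacks any improper symmetry element and so occurs as an enantiomeric pair, giving 5 + 1 = 6 stereoisomers in total.

6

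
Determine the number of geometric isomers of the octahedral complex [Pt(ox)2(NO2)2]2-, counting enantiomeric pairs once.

2

In an octahedral complex each vertex has one trans partner and four cis neighbours.
Each ox is bidentate and must span two cis positions.
The distinct arrangements are (2 in all): NO2 trans; NO2 cis (chiral).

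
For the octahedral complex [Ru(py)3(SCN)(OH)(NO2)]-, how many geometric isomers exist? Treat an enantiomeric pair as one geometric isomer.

There are 4 geometric isomers: py mer (3 arrangements); py fac (chiral).

4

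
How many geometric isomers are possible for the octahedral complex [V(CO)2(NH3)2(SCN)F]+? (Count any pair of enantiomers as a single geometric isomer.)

6

An octahedron has six vertices in three trans pairs; every non-trans pair is cis.
There are 6 geometric isomers: CO trans, NH3 cis; CO trans, NH3 trans; CO cis, NH3 cis (3 arrangements, 2 chiral); CO cis, NH3 trans.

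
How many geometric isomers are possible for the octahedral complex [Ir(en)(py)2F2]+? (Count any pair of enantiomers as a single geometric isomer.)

3

In an octahedral complex each vertex has one trans partner and four cis neighbours.
Each en is bidentate and must span two cis positions.
Systematic placement gives 3 geometric isomers: py cis, F trans; py trans, F cis; py cis, F cis (chiral).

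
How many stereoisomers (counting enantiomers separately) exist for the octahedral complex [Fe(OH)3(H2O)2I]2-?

The six octahedral sites form three mutually perpendicular trans pairs.
Working through the distinct placements yields 3 geometric isomers: OH mer, H2O trans; OH mer, H2O cis; OH fac, H2O cis.
Each arrangement has an internal mirror plane or centre of symmetry, so none is chiral.

3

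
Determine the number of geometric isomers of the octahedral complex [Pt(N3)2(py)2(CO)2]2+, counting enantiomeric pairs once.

5

In an octahedral complex each vertex has one trans partner and four cis neighbours.
There are 5 geometric isomers: N3 trans, py trans, CO trans; N3 cis, py cis, CO trans; N3 cis, py trans, CO cis; N3 cis, py cis, CO cis (chiral); N3 trans, py cis, CO cis.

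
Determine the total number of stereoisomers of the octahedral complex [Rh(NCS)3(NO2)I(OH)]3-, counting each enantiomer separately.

An octahedron has six vertices in three trans pairs; every non-trans pair is cis.
There are 4 geometric isomers: NCS mer (3 arrangements); NCS fac (chiral).
One of these lacks any improper symmetry element and so occurs as an enantiomeric pair, giving 4 + 1 = 5 stereoisomers in total.

5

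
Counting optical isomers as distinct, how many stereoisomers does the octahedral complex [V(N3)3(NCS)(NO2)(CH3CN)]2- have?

The six octahedral sites form three mutually perpendicular trans pairs.
The distinct arrangements are (4 in all): N3 mer (3 arrangements); N3 fac (chiral).
One of these lacks any improper symmetry element and so occurs as an enantiomeric pair, giving 4 + 1 = 5 stereoisomers in total.

5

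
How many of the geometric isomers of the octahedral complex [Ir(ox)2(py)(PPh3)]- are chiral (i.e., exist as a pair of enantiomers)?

1

Each ox is bidentate and must span two cis positions.
There are 2 geometric isomers: py and PPh3 mutually cis (chiral); py and PPh3 mutually trans.
One of these lacks any improper symmetry element and so occurs as an enantiomeric pair, giving 2 + 1 = 3 stereoisomers in total.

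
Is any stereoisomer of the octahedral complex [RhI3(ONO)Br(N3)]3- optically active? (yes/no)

yes

Systematic placement gives 4 geometric isomers: I mer (3 arrangements); I fac (chiral).
One of these lacks any improper symmetry element and so occurs as an enantiomeric pair, giving 4 + 1 = 5 stereoisomers in total.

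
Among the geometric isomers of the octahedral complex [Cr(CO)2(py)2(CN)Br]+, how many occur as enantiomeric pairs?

The six octahedral sites form three mutually perpendicular trans pairs.
The distinct arrangements are (6 in all): CO trans, py trans; CO cis, py cis (3 arrangements, 2 chiral); CO cis, py trans; CO trans, py cis.
Of these, 2 lack any improper symmetry element and so occur as enantiomeric pairs, giving 6 + 2 = 8 stereoisomers in total.

2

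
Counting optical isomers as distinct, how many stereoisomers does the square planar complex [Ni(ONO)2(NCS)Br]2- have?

Systematic placement gives 2 geometric isomers: ONO cis; ONO trans.
Each arrangement has an internal mirror plane or centre of symmetry, so none is chiral.

2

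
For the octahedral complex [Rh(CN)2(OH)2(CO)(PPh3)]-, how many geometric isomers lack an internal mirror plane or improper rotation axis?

The six octahedral sites form three mutually perpendicular trans pairs.
Systematic placement gives 6 geometric isomers: CN trans, OH cis; CN trans, OH trans; CN cis, OH cis (3 arrangements, 2 chiral); CN cis, OH trans.
Of these, 2 lack any improper symmetry element and so occur as enantiomeric pairs, giving 6 + 2 = 8 stereoisomers in total.

2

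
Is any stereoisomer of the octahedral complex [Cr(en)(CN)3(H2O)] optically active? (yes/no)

no

The six octahedral sites form three mutually perpendicular trans pairs.
Each en is bidentate and must span two cis positions.
Working through the distinct placements yields 2 geometric isomers: CN mer; CN fac.
Each arrangement has an internal mirror plane or centre of symmetry, so none is chiral.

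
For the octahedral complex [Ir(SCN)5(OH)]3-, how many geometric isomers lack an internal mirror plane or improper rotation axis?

0

The six octahedral sites form three mutually perpendicular trans pairs.
Only one geometric arrangement is possible.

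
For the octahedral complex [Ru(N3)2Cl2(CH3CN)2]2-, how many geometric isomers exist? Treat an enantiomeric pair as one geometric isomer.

5

An octahedron has six vertices in three trans pairs; every non-trans pair is cis.
Working through the distinct placements yields 5 geometric isomers: N3 trans, Cl trans, CH3CN trans; N3 cis, Cl cis, CH3CN trans; N3 trans, Cl cis, CH3CN cis; N3 cis, Cl cis, CH3CN cis (chiral); N3 cis, Cl trans, CH3CN cis.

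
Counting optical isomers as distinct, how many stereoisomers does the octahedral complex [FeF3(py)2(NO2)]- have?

In an octahedral complex each vertex has one trans partner and four cis neighbours.
There are 3 geometric isomers: F mer, py trans; F mer, py cis; F fac, py cis.
Each arrangement has an internal mirror plane or centre of symmetry, so none is chiral.

3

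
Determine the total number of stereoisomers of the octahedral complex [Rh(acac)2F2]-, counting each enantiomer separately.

3

In an octahedral complex each vertex has one trans partner and four cis neighbours.
Each acac is bidentate and must span two cis positions.
There are 2 geometric isomers: F trans; F cis (chiral).
One of these lacks any improper symmetry element and so occurs as an enantiomeric pair, giving 2 + 1 = 3 stereoisomers in total.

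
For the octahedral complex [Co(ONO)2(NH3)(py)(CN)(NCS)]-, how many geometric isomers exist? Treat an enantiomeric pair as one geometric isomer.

9

An octahedron has six vertices in three trans pairs; every non-trans pair is cis.
Exhaustive case analysis gives 9 geometric isomers.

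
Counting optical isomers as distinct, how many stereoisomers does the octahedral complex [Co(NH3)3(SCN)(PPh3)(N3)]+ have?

The distinct arrangements are (4 in all): NH3 mer (3 arrangements); NH3 fac (chiral).
One of these lacks any improper symmetry element and so occurs as an enantiomeric pair, giving 4 + 1 = 5 stereoisomers in total.

5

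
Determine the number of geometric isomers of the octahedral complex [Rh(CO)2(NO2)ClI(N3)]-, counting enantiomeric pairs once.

9

An octahedron has six vertices in three trans pairs; every non-trans pair is cis.
Placing the ligands in turn and identifying arrangements related by rotation or reflection leaves 9 distinct geometric isomers.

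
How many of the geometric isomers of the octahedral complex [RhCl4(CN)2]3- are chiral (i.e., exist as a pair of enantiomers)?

The six octahedral sites form three mutually perpendicular trans pairs.
Systematic placement gives 2 geometric isomers: CN trans; CN cis.
Each arrangement has an internal mirror plane or centre of symmetry, so none is chiral.

0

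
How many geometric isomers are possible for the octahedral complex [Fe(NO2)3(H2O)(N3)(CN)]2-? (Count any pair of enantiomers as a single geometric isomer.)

4

An octahedron has six vertices in three trans pairs; every non-trans pair is cis.
The distinct arrangements are (4 in all): NO2 mer (3 arrangements); NO2 fac (chiral).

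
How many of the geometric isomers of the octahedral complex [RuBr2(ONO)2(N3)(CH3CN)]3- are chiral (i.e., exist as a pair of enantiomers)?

In an octahedral complex each vertex has one trans partner and four cis neighbours.
There are 6 geometric isomers: Br trans, ONO trans; Br trans, ONO cis; Br cis, ONO trans; Br cis, ONO cis (3 arrangements, 2 chiral).
Of these, 2 lack any improper symmetry element and so occur as enantiomeric pairs, giving 6 + 2 = 8 stereoisomers in total.

2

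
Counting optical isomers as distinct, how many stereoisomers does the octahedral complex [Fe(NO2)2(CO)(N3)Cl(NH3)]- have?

The six octahedral sites form three mutually perpendicular trans pairs.
Exhaustive case analysis gives 9 geometric isomers.
Of these, 6 lack any improper symmetry element and so occur as enantiomeric pairs, giving 9 + 6 = 15 stereoisomers in total.

15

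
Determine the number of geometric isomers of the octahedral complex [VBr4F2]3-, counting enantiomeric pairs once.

2

In an octahedral complex each vertex has one trans partner and four cis neighbours.
Systematic placement gives 2 geometric isomers: F trans; F cis.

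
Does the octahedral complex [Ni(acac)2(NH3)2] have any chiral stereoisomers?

yes

The six octahedral sites form three mutually perpendicular trans pairs.
Each acac is bidentate and must span two cis positions.
Working through the distinct placements yields 2 geometric isomers: NH3 trans; NH3 cis (chiral).
One of these lacks any improper symmetry element and so occurs as an enantiomeric pair, giving 2 + 1 = 3 stereoisomers in total.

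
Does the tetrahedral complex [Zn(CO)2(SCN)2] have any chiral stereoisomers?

All four vertices of a tetrahedron are equivalent and mutually adjacent, so cis/trans isomerism cannot arise.
Only one geometric arrangement is possible.

no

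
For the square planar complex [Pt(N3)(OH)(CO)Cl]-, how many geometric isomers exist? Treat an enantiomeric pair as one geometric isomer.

3

A square has two trans pairs of vertices; adjacent vertices are cis.
The distinct arrangements are (3 in all): (CO/N3 trans, Cl/OH trans); (CO/OH trans, Cl/N3 trans); (CO/Cl trans, N3/OH trans).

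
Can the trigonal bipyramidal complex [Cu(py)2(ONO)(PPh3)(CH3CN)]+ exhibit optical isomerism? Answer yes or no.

Exhaustive case analysis gives 7 geometric isomers.
Of these, 3 lack any improper symmetry element and so occur as enantiomeric pairs, giving 7 + 3 = 10 stereoisomers in total.

yes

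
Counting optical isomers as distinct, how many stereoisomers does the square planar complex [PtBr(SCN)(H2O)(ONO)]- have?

3

In a square planar complex each vertex has one trans partner and two cis neighbours.
Working through the distinct placements yields 3 geometric isomers: (Br/ONO trans, H2O/SCN trans); (Br/SCN trans, H2O/ONO trans); (Br/H2O trans, ONO/SCN trans).
Each arrangement has an internal mirror plane or centre of symmetry, so none is chiral.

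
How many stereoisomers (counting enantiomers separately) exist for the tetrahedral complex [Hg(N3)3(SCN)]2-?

1

All four vertices of a tetrahedron are equivalent and mutually adjacent, so cis/trans isomerism cannot arise.
Only one geometric arrangement is possible.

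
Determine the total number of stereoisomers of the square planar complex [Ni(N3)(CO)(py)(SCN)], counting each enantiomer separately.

In a square planar complex each vertex has one trans partner and two cis neighbours.
Systematic placement gives 3 geometric isomers: (CO/SCN trans, N3/py trans); (CO/py trans, N3/SCN trans); (CO/N3 trans, SCN/py trans).
Each arrangement has an internal mirror plane or centre of symmetry, so none is chiral.

3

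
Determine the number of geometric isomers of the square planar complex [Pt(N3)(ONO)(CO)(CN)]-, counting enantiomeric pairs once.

3

In a square planar complex each vertex has one trans partner and two cis neighbours.
Systematic placement gives 3 geometric isomers: (CN/N3 trans, CO/ONO trans); (CN/ONO trans, CO/N3 trans); (CN/CO trans, N3/ONO trans).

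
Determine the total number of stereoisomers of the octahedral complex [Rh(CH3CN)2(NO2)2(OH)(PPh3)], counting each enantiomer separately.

In an octahedral complex each vertex has one trans partner and four cis neighbours.
Working through the distinct placements yields 6 geometric isomers: CH3CN trans, NO2 trans; CH3CN trans, NO2 cis; CH3CN cis, NO2 cis (3 arrangements, 2 chiral); CH3CN cis, NO2 trans.
Of these, 2 lack any improper symmetry element and so occur as enantiomeric pairs, giving 6 + 2 = 8 stereoisomers in total.

8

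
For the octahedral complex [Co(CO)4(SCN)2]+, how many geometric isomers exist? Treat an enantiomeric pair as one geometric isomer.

2

The six octahedral sites form three mutually perpendicular trans pairs.
Working through the distinct placements yields 2 geometric isomers: SCN trans; SCN cis.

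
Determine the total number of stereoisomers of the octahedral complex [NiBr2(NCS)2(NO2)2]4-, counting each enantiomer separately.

6

An octahedron has six vertices in three trans pairs; every non-trans pair is cis.
Systematic placement gives 5 geometric isomers: Br trans, NCS trans, NO2 trans; Br trans, NCS cis, NO2 cis; Br cis, NCS cis, NO2 trans; Br cis, NCS cis, NO2 cis (chiral); Br cis, NCS trans, NO2 cis.
One of these lacks any improper symmetry element and so occurs as an enantiomeric pair, giving 5 + 1 = 6 stereoisomers in total.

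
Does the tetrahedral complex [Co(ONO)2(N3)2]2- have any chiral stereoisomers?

no

All four vertices of a tetrahedron are equivalent and mutually adjacent, so cis/trans isomerism cannot arise.
Only one geometric arrangement is possible.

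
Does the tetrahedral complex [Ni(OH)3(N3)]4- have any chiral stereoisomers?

no

All four vertices of a tetrahedron are equivalent and mutually adjacent, so cis/trans isomerism cannot arise.
Only one geometric arrangement is possible.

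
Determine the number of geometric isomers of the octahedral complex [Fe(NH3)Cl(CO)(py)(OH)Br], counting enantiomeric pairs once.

Systematic enumeration (placing each ligand type in turn and discarding arrangements equivalent by rotation or reflection) gives 15 geometric isomers.

15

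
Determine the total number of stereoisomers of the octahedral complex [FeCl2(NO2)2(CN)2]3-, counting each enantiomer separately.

6

An octahedron has six vertices in three trans pairs; every non-trans pair is cis.
Systematic placement gives 5 geometric isomers: Cl trans, NO2 trans, CN trans; Cl cis, NO2 cis, CN trans; Cl cis, NO2 trans, CN cis; Cl cis, NO2 cis, CN cis (chiral); Cl trans, NO2 cis, CN cis.
One of these lacks any improper symmetry element and so occurs as an enantiomeric pair, giving 5 + 1 = 6 stereoisomers in total.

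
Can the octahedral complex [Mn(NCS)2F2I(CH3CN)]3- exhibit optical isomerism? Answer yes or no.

The six octahedral sites form three mutually perpendicular trans pairs.
Systematic placement gives 6 geometric isomers: NCS trans, F cis; NCS cis, F cis (3 arrangements, 2 chiral); NCS trans, F trans; NCS cis, F trans.
Of these, 2 lack any improper symmetry element and so occur as enantiomeric pairs, giving 6 + 2 = 8 stereoisomers in total.

yes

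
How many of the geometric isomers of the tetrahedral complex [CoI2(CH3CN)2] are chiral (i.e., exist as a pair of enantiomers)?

Only one geometric arrangement is possible.

0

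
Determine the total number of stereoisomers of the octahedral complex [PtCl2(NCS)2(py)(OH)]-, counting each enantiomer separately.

The six octahedral sites form three mutually perpendicular trans pairs.
Working through the distinct placements yields 6 geometric isomers: Cl trans, NCS trans; Cl trans, NCS cis; Cl cis, NCS cis (3 arrangements, 2 chiral); Cl cis, NCS trans.
Of these, 2 lack any improper symmetry element and so occur as enantiomeric pairs, giving 6 + 2 = 8 stereoisomers in total.

8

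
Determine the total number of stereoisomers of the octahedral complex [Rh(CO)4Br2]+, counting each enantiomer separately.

2

The distinct arrangements are (2 in all): Br trans; Br cis.
Each arrangement has an internal mirror plane or centre of symmetry, so none is chiral.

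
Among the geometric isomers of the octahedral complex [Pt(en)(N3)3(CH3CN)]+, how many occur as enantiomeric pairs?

0

An octahedron has six vertices in three trans pairs; every non-trans pair is cis.
Each en is bidentate and must span two cis positions.
Systematic placement gives 2 geometric isomers: N3 fac; N3 mer.
Each arrangement has an internal mirror plane or centre of symmetry, so none is chiral.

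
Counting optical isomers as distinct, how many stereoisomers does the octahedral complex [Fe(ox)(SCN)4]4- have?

1

The six octahedral sites form three mutually perpendicular trans pairs.
Each ox is bidentate and must span two cis positions.
Only one geometric arrangement is possible.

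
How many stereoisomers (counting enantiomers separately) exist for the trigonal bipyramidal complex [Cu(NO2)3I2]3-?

3

In a trigonal bipyramid the two axial positions differ from the three equatorial ones.
Working through the distinct placements yields 3 geometric isomers: I both axial; I one axial, one equatorial; I both equatorial.
Each arrangement has an internal mirror plane or centre of symmetry, so none is chiral.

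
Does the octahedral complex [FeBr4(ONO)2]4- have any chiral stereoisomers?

no

In an octahedral complex each vertex has one trans partner and four cis neighbours.
Systematic placement gives 2 geometric isomers: ONO trans; ONO cis.
Each arrangement has an internal mirror plane or centre of symmetry, so none is chiral.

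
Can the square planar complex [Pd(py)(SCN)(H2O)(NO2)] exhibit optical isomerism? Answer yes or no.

no

A square has two trans pairs of vertices; adjacent vertices are cis.
The distinct arrangements are (3 in all): (H2O/SCN trans, NO2/py trans); (H2O/py trans, NO2/SCN trans); (H2O/NO2 trans, SCN/py trans).
Each arrangement has an internal mirror plane or centre of symmetry, so none is chiral.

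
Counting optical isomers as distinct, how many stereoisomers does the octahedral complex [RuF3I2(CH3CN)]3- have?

An octahedron has six vertices in three trans pairs; every non-trans pair is cis.
Systematic placement gives 3 geometric isomers: F mer, I trans; F fac, I cis; F mer, I cis.
Each arrangement has an internal mirror plane or centre of symmetry, so none is chiral.

3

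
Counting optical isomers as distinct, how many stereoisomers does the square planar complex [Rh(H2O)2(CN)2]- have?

2

A square has two trans pairs of vertices; adjacent vertices are cis.
There are 2 geometric isomers: H2O cis; H2O trans.
Each arrangement has an internal mirror plane or centre of symmetry, so none is chiral.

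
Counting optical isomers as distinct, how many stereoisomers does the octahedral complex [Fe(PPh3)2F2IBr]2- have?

8

In an octahedral complex each vertex has one trans partner and four cis neighbours.
Systematic placement gives 6 geometric isomers: PPh3 trans, F cis; PPh3 cis, F cis (3 arrangements, 2 chiral); PPh3 trans, F trans; PPh3 cis, F trans.
Of these, 2 lack any improper symmetry element and so occur as enantiomeric pairs, giving 6 + 2 = 8 stereoisomers in total.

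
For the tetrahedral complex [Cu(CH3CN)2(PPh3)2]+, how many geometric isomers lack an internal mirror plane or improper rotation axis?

0

All four vertices of a tetrahedron are equivalent and mutually adjacent, so cis/trans isomerism cannot arise.
Only one geometric arrangement is possible.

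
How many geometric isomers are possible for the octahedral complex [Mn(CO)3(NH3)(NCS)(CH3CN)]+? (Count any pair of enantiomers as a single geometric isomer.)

4

In an octahedral complex each vertex has one trans partner and four cis neighbours.
There are 4 geometric isomers: CO mer (3 arrangements); CO fac (chiral).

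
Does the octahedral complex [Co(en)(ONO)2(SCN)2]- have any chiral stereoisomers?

yes

The six octahedral sites form three mutually perpendicular trans pairs.
Each en is bidentate and must span two cis positions.
There are 3 geometric isomers: ONO trans, SCN cis; ONO cis, SCN cis (chiral); ONO cis, SCN trans.
One of these lacks any improper symmetry element and so occurs as an enantiomeric pair, giving 3 + 1 = 4 stereoisomers in total.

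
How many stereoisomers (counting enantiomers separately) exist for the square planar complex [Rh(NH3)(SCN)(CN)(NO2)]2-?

3

In a square planar complex each vertex has one trans partner and two cis neighbours.
There are 3 geometric isomers: (CN/NO2 trans, NH3/SCN trans); (CN/SCN trans, NH3/NO2 trans); (CN/NH3 trans, NO2/SCN trans).
Each arrangement has an internal mirror plane or centre of symmetry, so none is chiral.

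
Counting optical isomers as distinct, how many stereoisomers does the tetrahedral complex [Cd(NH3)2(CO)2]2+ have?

In a tetrahedral complex all four positions are equivalent and every pair of ligands is adjacent — there is no cis/trans distinction.
Only one geometric arrangement is possible.

1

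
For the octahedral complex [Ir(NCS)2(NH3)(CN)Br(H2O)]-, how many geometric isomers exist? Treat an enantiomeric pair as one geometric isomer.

9

In an octahedral complex each vertex has one trans partner and four cis neighbours.
Exhaustive case analysis gives 9 geometric isomers.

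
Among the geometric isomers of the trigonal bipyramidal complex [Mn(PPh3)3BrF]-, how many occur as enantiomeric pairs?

A trigonal bipyramid has two axial and three equatorial sites, which are chemically inequivalent.
The distinct arrangements are (4 in all): Br axial, F axial; Br axial, F equatorial; Br equatorial, F axial; Br equatorial, F equatorial.
Each arrangement has an internal mirror plane or centre of symmetry, so none is chiral.

0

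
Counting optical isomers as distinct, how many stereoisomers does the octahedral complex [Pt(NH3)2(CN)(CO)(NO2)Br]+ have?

An octahedron has six vertices in three trans pairs; every non-trans pair is cis.
Exhaustive case analysis gives 9 geometric isomers.
Of these, 6 lack any improper symmetry element and so occur as enantiomeric pairs, giving 9 + 6 = 15 stereoisomers in total.

15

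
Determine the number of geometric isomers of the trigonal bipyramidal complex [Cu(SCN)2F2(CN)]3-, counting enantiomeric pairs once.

5

In a trigonal bipyramid the two axial positions differ from the three equatorial ones.
Systematic enumeration (placing each ligand type in turn and discarding arrangements equivalent by rotation or reflection) gives 5 geometric isomers.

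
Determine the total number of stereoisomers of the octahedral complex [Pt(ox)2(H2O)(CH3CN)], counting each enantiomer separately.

Each ox is bidentate and must span two cis positions.
Working through the distinct placements yields 2 geometric isomers: H2O and CH3CN mutually trans; H2O and CH3CN mutually cis (chiral).
One of these lacks any improper symmetry element and so occurs as an enantiomeric pair, giving 2 + 1 = 3 stereoisomers in total.

3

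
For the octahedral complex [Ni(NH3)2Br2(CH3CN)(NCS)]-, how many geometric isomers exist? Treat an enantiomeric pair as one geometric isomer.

An octahedron has six vertices in three trans pairs; every non-trans pair is cis.
Systematic placement gives 6 geometric isomers: NH3 trans, Br trans; NH3 cis, Br trans; NH3 trans, Br cis; NH3 cis, Br cis (3 arrangements, 2 chiral).

6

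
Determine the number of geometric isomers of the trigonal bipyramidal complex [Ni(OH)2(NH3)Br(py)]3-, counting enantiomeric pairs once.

7

A trigonal bipyramid has two axial and three equatorial sites, which are chemically inequivalent.
Exhaustive case analysis gives 7 geometric isomers.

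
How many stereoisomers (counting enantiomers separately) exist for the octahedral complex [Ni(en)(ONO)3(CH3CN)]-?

An octahedron has six vertices in three trans pairs; every non-trans pair is cis.
Each en is bidentate and must span two cis positions.
Systematic placement gives 2 geometric isomers: ONO fac; ONO mer.
Each arrangement has an internal mirror plane or centre of symmetry, so none is chiral.

2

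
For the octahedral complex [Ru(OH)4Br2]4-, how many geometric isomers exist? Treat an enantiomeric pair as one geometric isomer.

2

Working through the distinct placements yields 2 geometric isomers: Br trans; Br cis.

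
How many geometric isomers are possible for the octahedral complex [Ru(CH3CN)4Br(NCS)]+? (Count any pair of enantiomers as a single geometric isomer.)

There are 2 geometric isomers: Br and NCS mutually cis; Br and NCS mutually trans.

2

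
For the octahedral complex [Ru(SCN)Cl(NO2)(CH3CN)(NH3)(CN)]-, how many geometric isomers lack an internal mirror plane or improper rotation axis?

In an octahedral complex each vertex has one trans partner and four cis neighbours.
Systematic enumeration (placing each ligand type in turn and discarding arrangements equivalent by rotation or reflection) gives 15 geometric isomers.
Of these, 15 lack any improper symmetry element and so occur as enantiomeric pairs, giving 15 + 15 = 30 stereoisomers in total.

15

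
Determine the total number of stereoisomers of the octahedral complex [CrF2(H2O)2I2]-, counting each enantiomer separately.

6

The distinct arrangements are (5 in all): F trans, H2O trans, I trans; F trans, H2O cis, I cis; F cis, H2O cis, I trans; F cis, H2O cis, I cis (chiral); F cis, H2O trans, I cis.
One of these lacks any improper symmetry element and so occurs as an enantiomeric pair, giving 5 + 1 = 6 stereoisomers in total.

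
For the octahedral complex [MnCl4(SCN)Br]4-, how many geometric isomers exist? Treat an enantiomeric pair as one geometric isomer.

An octahedron has six vertices in three trans pairs; every non-trans pair is cis.
There are 2 geometric isomers: SCN and Br mutually cis; SCN and Br mutually trans.

2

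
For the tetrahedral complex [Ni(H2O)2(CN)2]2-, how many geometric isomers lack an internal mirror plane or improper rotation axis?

0

All four vertices of a tetrahedron are equivalent and mutually adjacent, so cis/trans isomerism cannot arise.
Only one geometric arrangement is possible.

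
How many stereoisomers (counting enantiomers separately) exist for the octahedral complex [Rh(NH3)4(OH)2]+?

The six octahedral sites form three mutually perpendicular trans pairs.
Working through the distinct placements yields 2 geometric isomers: OH trans; OH cis.
Each arrangement has an internal mirror plane or centre of symmetry, so none is chiral.

2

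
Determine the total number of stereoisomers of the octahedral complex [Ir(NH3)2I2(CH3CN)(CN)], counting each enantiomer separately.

In an octahedral complex each vertex has one trans partner and four cis neighbours.
Working through the distinct placements yields 6 geometric isomers: NH3 trans, I trans; NH3 cis, I cis (3 arrangements, 2 chiral); NH3 trans, I cis; NH3 cis, I trans.
Of these, 2 lack any improper symmetry element and so occur as enantiomeric pairs, giving 6 + 2 = 8 stereoisomers in total.

8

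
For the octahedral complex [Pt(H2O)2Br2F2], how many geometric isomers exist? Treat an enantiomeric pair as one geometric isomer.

5

The six octahedral sites form three mutually perpendicular trans pairs.
Working through the distinct placements yields 5 geometric isomers: H2O trans, Br trans, F trans; H2O cis, Br trans, F cis; H2O trans, Br cis, F cis; H2O cis, Br cis, F cis (chiral); H2O cis, Br cis, F trans.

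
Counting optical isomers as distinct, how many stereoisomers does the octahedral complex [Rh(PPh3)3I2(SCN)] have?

An octahedron has six vertices in three trans pairs; every non-trans pair is cis.
The distinct arrangements are (3 in all): PPh3 mer, I trans; PPh3 fac, I cis; PPh3 mer, I cis.
Each arrangement has an internal mirror plane or centre of symmetry, so none is chiral.

3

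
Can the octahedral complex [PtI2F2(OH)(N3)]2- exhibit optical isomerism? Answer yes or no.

yes

In an octahedral complex each vertex has one trans partner and four cis neighbours.
Systematic placement gives 6 geometric isomers: I trans, F trans; I cis, F trans; I cis, F cis (3 arrangements, 2 chiral); I trans, F cis.
Of these, 2 lack any improper symmetry element and so occur as enantiomeric pairs, giving 6 + 2 = 8 stereoisomers in total.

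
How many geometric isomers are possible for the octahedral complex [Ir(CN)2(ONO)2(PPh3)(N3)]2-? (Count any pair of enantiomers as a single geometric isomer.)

6

In an octahedral complex each vertex has one trans partner and four cis neighbours.
There are 6 geometric isomers: CN trans, ONO cis; CN trans, ONO trans; CN cis, ONO cis (3 arrangements, 2 chiral); CN cis, ONO trans.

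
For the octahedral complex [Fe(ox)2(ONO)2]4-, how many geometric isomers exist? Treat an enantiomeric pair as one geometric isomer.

2

An octahedron has six vertices in three trans pairs; every non-trans pair is cis.
Each ox is bidentate and must span two cis positions.
Working through the distinct placements yields 2 geometric isomers: ONO trans; ONO cis (chiral).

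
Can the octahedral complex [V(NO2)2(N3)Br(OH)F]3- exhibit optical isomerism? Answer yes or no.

yes

The six octahedral sites form three mutually perpendicular trans pairs.
Systematic enumeration (placing each ligand type in turn and discarding arrangements equivalent by rotation or reflection) gives 9 geometric isomers.
Of these, 6 lack any improper symmetry element and so occur as enantiomeric pairs, giving 9 + 6 = 15 stereoisomers in total.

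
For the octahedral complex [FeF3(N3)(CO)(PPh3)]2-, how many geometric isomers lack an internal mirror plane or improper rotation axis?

There are 4 geometric isomers: F mer (3 arrangements); F fac (chiral).
One of these lacks any improper symmetry element and so occurs as an enantiomeric pair, giving 4 + 1 = 5 stereoisomers in total.

1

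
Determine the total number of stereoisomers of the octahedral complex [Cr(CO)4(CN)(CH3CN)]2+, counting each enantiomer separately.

There are 2 geometric isomers: CN and CH3CN mutually trans; CN and CH3CN mutually cis.
Each arrangement has an internal mirror plane or centre of symmetry, so none is chiral.

2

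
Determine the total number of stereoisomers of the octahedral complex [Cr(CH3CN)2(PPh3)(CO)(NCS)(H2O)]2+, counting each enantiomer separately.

15

An octahedron has six vertices in three trans pairs; every non-trans pair is cis.
Placing the ligands in turn and identifying arrangements related by rotation or reflection leaves 9 distinct geometric isomers.
Of these, 6 lack any improper symmetry element and so occur as enantiomeric pairs, giving 9 + 6 = 15 stereoisomers in total.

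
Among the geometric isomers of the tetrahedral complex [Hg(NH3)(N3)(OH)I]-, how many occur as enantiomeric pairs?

1

In a tetrahedral complex all four positions are equivalent and every pair of ligands is adjacent — there is no cis/trans distinction.
Only one geometric arrangement is possible; it has no improper symmetry element, so it exists as a pair of enantiomers (2 stereoisomers).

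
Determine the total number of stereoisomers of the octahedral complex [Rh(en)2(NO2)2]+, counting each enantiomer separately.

3

The six octahedral sites form three mutually perpendicular trans pairs.
Each en is bidentate and must span two cis positions.
There are 2 geometric isomers: NO2 trans; NO2 cis (chiral).
One of these lacks any improper symmetry element and so occurs as an enantiomeric pair, giving 2 + 1 = 3 stereoisomers in total.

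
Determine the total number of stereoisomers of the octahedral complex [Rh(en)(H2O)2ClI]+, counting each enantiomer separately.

6

The six octahedral sites form three mutually perpendicular trans pairs.
Each en is bidentate and must span two cis positions.
There are 4 geometric isomers: H2O cis (3 arrangements, 2 chiral); H2O trans.
Of these, 2 lack any improper symmetry element and so occur as enantiomeric pairs, giving 4 + 2 = 6 stereoisomers in total.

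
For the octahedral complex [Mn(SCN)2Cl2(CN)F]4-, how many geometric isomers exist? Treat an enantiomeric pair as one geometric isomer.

The six octahedral sites form three mutually perpendicular trans pairs.
Working through the distinct placements yields 6 geometric isomers: SCN trans, Cl cis; SCN cis, Cl cis (3 arrangements, 2 chiral); SCN trans, Cl trans; SCN cis, Cl trans.

6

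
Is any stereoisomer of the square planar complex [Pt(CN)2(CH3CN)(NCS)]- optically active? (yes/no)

A square has two trans pairs of vertices; adjacent vertices are cis.
Systematic placement gives 2 geometric isomers: CN cis; CN trans.
Each arrangement has an internal mirror plane or centre of symmetry, so none is chiral.

no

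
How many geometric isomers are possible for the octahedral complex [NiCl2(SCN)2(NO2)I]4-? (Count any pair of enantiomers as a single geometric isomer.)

6

In an octahedral complex each vertex has one trans partner and four cis neighbours.
There are 6 geometric isomers: Cl trans, SCN trans; Cl trans, SCN cis; Cl cis, SCN trans; Cl cis, SCN cis (3 arrangements, 2 chiral).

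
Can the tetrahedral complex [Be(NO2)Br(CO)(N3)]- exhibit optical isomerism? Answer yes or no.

yes

All four vertices of a tetrahedron are equivalent and mutually adjacent, so cis/trans isomerism cannot arise.
Only one geometric arrangement is possible; it has no improper symmetry element, so it exists as a pair of enantiomers (2 stereoisomers).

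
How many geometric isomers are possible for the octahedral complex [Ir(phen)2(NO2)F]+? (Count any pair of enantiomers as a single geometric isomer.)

In an octahedral complex each vertex has one trans partner and four cis neighbours.
Each phen is bidentate and must span two cis positions.
Working through the distinct placements yields 2 geometric isomers: NO2 and F mutually trans; NO2 and F mutually cis (chiral).

2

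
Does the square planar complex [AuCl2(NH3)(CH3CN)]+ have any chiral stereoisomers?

no

In a square planar complex each vertex has one trans partner and two cis neighbours.
Working through the distinct placements yields 2 geometric isomers: Cl cis; Cl trans.
Each arrangement has an internal mirror plane or centre of symmetry, so none is chiral.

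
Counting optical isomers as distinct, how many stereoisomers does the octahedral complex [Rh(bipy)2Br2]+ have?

3

An octahedron has six vertices in three trans pairs; every non-trans pair is cis.
Each bipy is bidentate and must span two cis positions.
Systematic placement gives 2 geometric isomers: Br trans; Br cis (chiral).
One of these lacks any improper symmetry element and so occurs as an enantiomeric pair, giving 2 + 1 = 3 stereoisomers in total.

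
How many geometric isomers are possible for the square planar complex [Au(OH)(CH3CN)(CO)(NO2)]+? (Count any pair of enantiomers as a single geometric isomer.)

In a square planar complex each vertex has one trans partner and two cis neighbours.
Working through the distinct placements yields 3 geometric isomers: (CH3CN/NO2 trans, CO/OH trans); (CH3CN/OH trans, CO/NO2 trans); (CH3CN/CO trans, NO2/OH trans).

3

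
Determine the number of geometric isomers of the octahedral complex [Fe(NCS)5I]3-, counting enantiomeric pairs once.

1

An octahedron has six vertices in three trans pairs; every non-trans pair is cis.
Only one geometric arrangement is possible.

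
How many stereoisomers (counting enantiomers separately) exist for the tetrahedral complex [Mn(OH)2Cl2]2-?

All four vertices of a tetrahedron are equivalent and mutually adjacent, so cis/trans isomerism cannot arise.
Only one geometric arrangement is possible.

1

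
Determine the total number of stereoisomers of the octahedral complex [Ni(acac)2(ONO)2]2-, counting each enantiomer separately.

The six octahedral sites form three mutually perpendicular trans pairs.
Each acac is bidentate and must span two cis positions.
The distinct arrangements are (2 in all): ONO trans; ONO cis (chiral).
One of these lacks any improper symmetry element and so occurs as an enantiomeric pair, giving 2 + 1 = 3 stereoisomers in total.

3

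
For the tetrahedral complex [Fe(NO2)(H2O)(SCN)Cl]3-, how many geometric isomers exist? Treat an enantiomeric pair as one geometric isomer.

All four vertices of a tetrahedron are equivalent and mutually adjacent, so cis/trans isomerism cannot arise.
Only one geometric arrangement is possible; it has no improper symmetry element, so it exists as a pair of enantiomers (2 stereoisomers).

1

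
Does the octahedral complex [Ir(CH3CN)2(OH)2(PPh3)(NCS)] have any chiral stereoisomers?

An octahedron has six vertices in three trans pairs; every non-trans pair is cis.
There are 6 geometric isomers: CH3CN trans, OH cis; CH3CN trans, OH trans; CH3CN cis, OH cis (3 arrangements, 2 chiral); CH3CN cis, OH trans.
Of these, 2 lack any improper symmetry element and so occur as enantiomeric pairs, giving 6 + 2 = 8 stereoisomers in total.

yes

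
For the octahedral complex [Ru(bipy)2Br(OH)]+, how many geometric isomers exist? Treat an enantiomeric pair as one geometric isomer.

In an octahedral complex each vertex has one trans partner and four cis neighbours.
Each bipy is bidentate and must span two cis positions.
Working through the distinct placements yields 2 geometric isomers: Br and OH mutually trans; Br and OH mutually cis (chiral).

2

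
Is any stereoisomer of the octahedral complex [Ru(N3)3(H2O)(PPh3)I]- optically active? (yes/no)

In an octahedral complex each vertex has one trans partner and four cis neighbours.
There are 4 geometric isomers: N3 mer (3 arrangements); N3 fac (chiral).
One of these lacks any improper symmetry element and so occurs as an enantiomeric pair, giving 4 + 1 = 5 stereoisomers in total.

yes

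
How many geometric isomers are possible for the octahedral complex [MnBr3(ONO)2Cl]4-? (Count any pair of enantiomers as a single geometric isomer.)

3

In an octahedral complex each vertex has one trans partner and four cis neighbours.
There are 3 geometric isomers: Br mer, ONO trans; Br mer, ONO cis; Br fac, ONO cis.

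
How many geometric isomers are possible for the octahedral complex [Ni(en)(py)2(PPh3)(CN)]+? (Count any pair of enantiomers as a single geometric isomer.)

4

An octahedron has six vertices in three trans pairs; every non-trans pair is cis.
Each en is bidentate and must span two cis positions.
The distinct arrangements are (4 in all): py cis (3 arrangements, 2 chiral); py trans.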